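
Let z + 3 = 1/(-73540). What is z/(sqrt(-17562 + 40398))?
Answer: -220621*sqrt(5709)/839679720 ≈ -0.019852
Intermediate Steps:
z = -220621/73540 (z = -3 + 1/(-73540) = -3 - 1/73540 = -220621/73540 ≈ -3.0000)
z/(sqrt(-17562 + 40398)) = -220621/(73540*sqrt(-17562 + 40398)) = -220621*sqrt(5709)/11418/73540 = -220621*sqrt(5709)/839679720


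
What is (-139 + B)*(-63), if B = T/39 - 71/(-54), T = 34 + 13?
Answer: 670663/78 ≈ 8598.3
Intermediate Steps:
T = 47
B = 1769/702 (B = 47/39 - 71/(-54) = 47*(1/39) - 71*(-1/54) = 47/39 + 71/54 = 1769/702 ≈ 2.5199)
(-139 + B)*(-63) = (-139 + 1769/702)*(-63) = -95809/702*(-63) = 670663/78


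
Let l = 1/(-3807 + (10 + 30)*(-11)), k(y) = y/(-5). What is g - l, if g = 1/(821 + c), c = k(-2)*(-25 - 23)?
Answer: 25244/17026223 ≈ 0.0014827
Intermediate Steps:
k(y) = -y/5 (k(y) = y*(-⅕) = -y/5)
c = -96/5 (c = (-⅕*(-2))*(-25 - 23) = (⅖)*(-48) = -96/5 ≈ -19.200)
g = 5/4009 (g = 1/(821 - 96/5) = 1/(4009/5) = 5/4009 ≈ 0.0012472)
l = -1/4247 (l = 1/(-3807 + 40*(-11)) = 1/(-3807 - 440) = 1/(-4247) = -1/4247 ≈ -0.00023546)
g - l = 5/4009 - 1*(-1/4247) = 5/4009 + 1/4247 = 25244/17026223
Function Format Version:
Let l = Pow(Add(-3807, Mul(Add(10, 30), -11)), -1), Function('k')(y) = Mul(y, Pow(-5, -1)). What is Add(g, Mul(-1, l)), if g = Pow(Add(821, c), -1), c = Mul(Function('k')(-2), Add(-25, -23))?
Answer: Rational(25244, 17026223) ≈ 0.0014827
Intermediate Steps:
Function('k')(y) = Mul(Rational(-1, 5), y) (Function('k')(y) = Mul(y, Rational(-1, 5)) = Mul(Rational(-1, 5), y))
c = Rational(-96, 5) (c = Mul(Mul(Rational(-1, 5), -2), Add(-25, -23)) = Mul(Rational(2, 5), -48) = Rational(-96, 5) ≈ -19.200)
g = Rational(5, 4009) (g = Pow(Add(821, Rational(-96, 5)), -1) = Pow(Rational(4009, 5), -1) = Rational(5, 4009) ≈ 0.0012472)
l = Rational(-1, 4247) (l = Pow(Add(-3807, Mul(40, -11)), -1) = Pow(Add(-3807, -440), -1) = Pow(-4247, -1) = Rational(-1, 4247) ≈ -0.00023546)
Add(g, Mul(-1, l)) = Add(Rational(5, 4009), Mul(-1, Rational(-1, 4247))) = Add(Rational(5, 4009), Rational(1, 4247)) = Rational(25244, 17026223)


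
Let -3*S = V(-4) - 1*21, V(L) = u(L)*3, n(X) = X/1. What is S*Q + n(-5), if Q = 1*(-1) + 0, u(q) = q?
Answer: -16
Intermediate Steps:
n(X) = X (n(X) = X*1 = X)
Q = -1 (Q = -1 + 0 = -1)
V(L) = 3*L (V(L) = L*3 = 3*L)
S = 11 (S = -(3*(-4) - 1*21)/3 = -(-12 - 21)/3 = -⅓*(-33) = 11)
S*Q + n(-5) = 11*(-1) - 5 = -11 - 5 = -16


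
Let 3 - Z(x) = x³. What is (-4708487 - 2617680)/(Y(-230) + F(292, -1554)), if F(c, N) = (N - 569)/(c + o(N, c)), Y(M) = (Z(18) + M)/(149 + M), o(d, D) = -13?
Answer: -18396005337/168722 ≈ -1.0903e+5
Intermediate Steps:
Z(x) = 3 - x³
Y(M) = (-5829 + M)/(149 + M) (Y(M) = ((3 - 1*18³) + M)/(149 + M) = ((3 - 1*5832) + M)/(149 + M) = ((3 - 5832) + M)/(149 + M) = (-5829 + M)/(149 + M))
F(c, N) = (-569 + N)/(-13 + c) (F(c, N) = (N - 569)/(c - 13) = (-569 + N)/(-13 + c))
(-4708487 - 2617680)/(Y(-230) + F(292, -1554)) = (-4708487 - 2617680)/((-5829 - 230)/(149 - 230) + (-569 - 1554)/(-13 + 292)) = -7326167/(-6059/(-81) - 2123/279) = -7326167/(-1/81*(-6059) + (1/279)*(-2123)) = -7326167/(6059/81 - 2123/279) = -7326167/168722/2511 = -7326167*2511/168722 = -18396005337/168722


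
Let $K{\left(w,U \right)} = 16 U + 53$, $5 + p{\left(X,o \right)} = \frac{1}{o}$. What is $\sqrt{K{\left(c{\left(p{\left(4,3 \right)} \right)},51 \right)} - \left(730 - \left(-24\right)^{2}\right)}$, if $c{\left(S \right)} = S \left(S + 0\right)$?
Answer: $\sqrt{715} \approx 26.739$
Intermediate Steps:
$p{\left(X,o \right)} = -5 + \frac{1}{o}$
$c{\left(S \right)} = S^{2}$ ($c{\left(S \right)} = S S = S^{2}$)
$K{\left(w,U \right)} = 53 + 16 U$
$\sqrt{K{\left(c{\left(p{\left(4,3 \right)} \right)},51 \right)} - \left(730 - \left(-24\right)^{2}\right)} = \sqrt{\left(53 + 16 \cdot 51\right) - \left(730 - \left(-24\right)^{2}\right)} = \sqrt{\left(53 + 816\right) + \left(-730 + 576\right)} = \sqrt{869 - 154} = \sqrt{715}$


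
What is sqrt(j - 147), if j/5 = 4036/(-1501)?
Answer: I*sqrt(361481327)/1501 ≈ 12.667*I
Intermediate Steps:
j = -20180/1501 (j = 5*(4036/(-1501)) = 5*(4036*(-1/1501)) = 5*(-4036/1501) = -20180/1501 ≈ -13.444)
sqrt(j - 147) = sqrt(-20180/1501 - 147) = sqrt(-240827/1501) = I*sqrt(361481327)/1501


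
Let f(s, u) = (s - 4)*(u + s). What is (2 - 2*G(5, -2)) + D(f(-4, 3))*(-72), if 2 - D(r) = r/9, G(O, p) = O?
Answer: -88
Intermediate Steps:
f(s, u) = (-4 + s)*(s + u)
D(r) = 2 - r/9
(2 - 2*G(5, -2)) + D(f(-4, 3))*(-72) = (2 - 2*5) + (2 - ((-4)² - 4*(-4) - 4*3 - 4*3)/9)*(-72) = (2 - 10) + (2 - (16 + 16 - 12 - 12)/9)*(-72) = -8 + (2 - ⅑*8)*(-72) = -8 + (2 - 8/9)*(-72) = -8 + (10/9)*(-72) = -8 - 80 = -88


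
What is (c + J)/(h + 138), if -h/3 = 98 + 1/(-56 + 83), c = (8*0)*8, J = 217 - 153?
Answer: -576/1405 ≈ -0.40996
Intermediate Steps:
J = 64
c = 0 (c = 0*8 = 0)
h = -2647/9 (h = -3*(98 + 1/(-56 + 83)) = -3*(98 + 1/27) = -3*2647/27 = -2647/9 ≈ -294.11)
(c + J)/(h + 138) = (0 + 64)/(-2647/9 + 138) = 64/(-1405/9) = 64*(-9/1405) = -576/1405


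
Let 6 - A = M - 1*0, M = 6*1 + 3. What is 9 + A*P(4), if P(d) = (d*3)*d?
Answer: -135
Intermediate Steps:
P(d) = 3*d² (P(d) = (3*d)*d = 3*d²)
M = 9 (M = 6 + 3 = 9)
A = -3 (A = 6 - (9 - 1*0) = 6 - (9 + 0) = 6 - 1*9 = 6 - 9 = -3)
9 + A*P(4) = 9 - 9*4² = 9 - 9*16 = 9 - 3*48 = 9 - 144 = -135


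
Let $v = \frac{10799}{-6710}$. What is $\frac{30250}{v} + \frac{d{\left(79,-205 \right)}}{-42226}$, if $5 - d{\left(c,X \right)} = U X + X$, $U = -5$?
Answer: $- \frac{8570919113815}{455998574} \approx -18796.0$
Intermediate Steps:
$d{\left(c,X \right)} = 5 + 4 X$ ($d{\left(c,X \right)} = 5 - \left(- 5 X + X\right) = 5 - - 4 X = 5 + 4 X$)
$v = - \frac{10799}{6710}$ ($v = 10799 \left(- \frac{1}{6710}\right) = - \frac{10799}{6710} \approx -1.6094$)
$\frac{30250}{v} + \frac{d{\left(79,-205 \right)}}{-42226} = \frac{30250}{- \frac{10799}{6710}} + \frac{5 + 4 \left(-205\right)}{-42226} = 30250 \left(- \frac{6710}{10799}\right) + \left(5 - 820\right) \left(- \frac{1}{42226}\right) = - \frac{202977500}{10799} - - \frac{815}{42226} = - \frac{202977500}{10799} + \frac{815}{42226} = - \frac{8570919113815}{455998574}$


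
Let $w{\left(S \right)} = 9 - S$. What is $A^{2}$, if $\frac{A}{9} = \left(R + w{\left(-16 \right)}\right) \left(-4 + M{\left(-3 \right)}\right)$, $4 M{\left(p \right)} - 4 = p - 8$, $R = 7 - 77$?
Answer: $\frac{86769225}{16} \approx 5.4231 \cdot 10^{6}$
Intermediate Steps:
$R = -70$ ($R = 7 - 77 = -70$)
$M{\left(p \right)} = -1 + \frac{p}{4}$ ($M{\left(p \right)} = 1 + \frac{p - 8}{4} = 1 + \frac{-8 + p}{4} = 1 + \left(-2 + \frac{p}{4}\right) = -1 + \frac{p}{4}$)
$A = \frac{9315}{4}$ ($A = 9 \left(-70 + \left(9 - -16\right)\right) \left(-4 + \left(-1 + \frac{1}{4} \left(-3\right)\right)\right) = 9 \left(-70 + \left(9 + 16\right)\right) \left(-4 - \frac{7}{4}\right) = 9 \left(-70 + 25\right) \left(-4 - \frac{7}{4}\right) = 9 \left(\left(-45\right) \left(- \frac{23}{4}\right)\right) = 9 \cdot \frac{1035}{4} = \frac{9315}{4} \approx 2328.8$)
$A^{2} = \left(\frac{9315}{4}\right)^{2} = \frac{86769225}{16}$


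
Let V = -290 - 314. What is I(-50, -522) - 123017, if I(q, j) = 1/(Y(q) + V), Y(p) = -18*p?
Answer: -36413031/296 ≈ -1.2302e+5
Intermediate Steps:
V = -604
I(q, j) = 1/(-604 - 18*q) (I(q, j) = 1/(-18*q - 604) = 1/(-604 - 18*q))
I(-50, -522) - 123017 = -1/(604 + 18*(-50)) - 123017 = -1/(604 - 900) - 123017 = -1/(-296) - 123017 = -1*(-1/296) - 123017 = 1/296 - 123017 = -36413031/296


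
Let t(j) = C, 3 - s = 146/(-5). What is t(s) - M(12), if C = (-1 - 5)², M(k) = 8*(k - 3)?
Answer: -36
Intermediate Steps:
M(k) = -24 + 8*k (M(k) = 8*(-3 + k) = -24 + 8*k)
s = 161/5 (s = 3 - 146/(-5) = 3 - 146*(-1)/5 = 3 - 1*(-146/5) = 3 + 146/5 = 161/5 ≈ 32.200)
C = 36 (C = (-6)² = 36)
t(j) = 36
t(s) - M(12) = 36 - (-24 + 8*12) = 36 - (-24 + 96) = 36 - 1*72 = 36 - 72 = -36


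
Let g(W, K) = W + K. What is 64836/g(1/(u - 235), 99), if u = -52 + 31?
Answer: 16598016/25343 ≈ 654.93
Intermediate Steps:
u = -21
g(W, K) = K + W
64836/g(1/(u - 235), 99) = 64836/(99 + 1/(-21 - 235)) = 64836/(99 + 1/(-256)) = 64836/(99 - 1/256) = 64836/(25343/256) = 64836*(256/25343) = 16598016/25343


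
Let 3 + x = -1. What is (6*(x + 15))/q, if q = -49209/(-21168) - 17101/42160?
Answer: 306777240/8920091 ≈ 34.392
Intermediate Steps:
x = -4 (x = -3 - 1 = -4)
q = 8920091/4648140 (q = -49209*(-1/21168) - 17101*1/42160 = 16403/7056 - 17101/42160 = 8920091/4648140 ≈ 1.9191)
(6*(x + 15))/q = (6*(-4 + 15))/(8920091/4648140) = (6*11)*(4648140/8920091) = 66*(4648140/8920091) = 306777240/8920091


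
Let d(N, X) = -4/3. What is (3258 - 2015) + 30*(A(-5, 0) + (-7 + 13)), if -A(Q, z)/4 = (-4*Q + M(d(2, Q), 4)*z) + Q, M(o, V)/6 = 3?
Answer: -377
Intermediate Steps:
d(N, X) = -4/3 (d(N, X) = -4*1/3 = -4/3)
M(o, V) = 18 (M(o, V) = 6*3 = 18)
A(Q, z) = -72*z + 12*Q (A(Q, z) = -4*((-4*Q + 18*z) + Q) = -4*(-3*Q + 18*z) = -72*z + 12*Q)
(3258 - 2015) + 30*(A(-5, 0) + (-7 + 13)) = (3258 - 2015) + 30*((-72*0 + 12*(-5)) + (-7 + 13)) = 1243 + 30*((0 - 60) + 6) = 1243 + 30*(-60 + 6) = 1243 + 30*(-54) = 1243 - 1620 = -377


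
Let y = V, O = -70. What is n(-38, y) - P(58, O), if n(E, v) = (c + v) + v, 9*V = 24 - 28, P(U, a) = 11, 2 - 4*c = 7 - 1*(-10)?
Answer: -563/36 ≈ -15.639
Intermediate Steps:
c = -15/4 (c = ½ - (7 - 1*(-10))/4 = ½ - (7 + 10)/4 = ½ - ¼*17 = ½ - 17/4 = -15/4 ≈ -3.7500)
V = -4/9 (V = (24 - 28)/9 = (⅑)*(-4) = -4/9 ≈ -0.44444)
y = -4/9 ≈ -0.44444
n(E, v) = -15/4 + 2*v (n(E, v) = (-15/4 + v) + v = -15/4 + 2*v)
n(-38, y) - P(58, O) = (-15/4 + 2*(-4/9)) - 1*11 = (-15/4 - 8/9) - 11 = -167/36 - 11 = -563/36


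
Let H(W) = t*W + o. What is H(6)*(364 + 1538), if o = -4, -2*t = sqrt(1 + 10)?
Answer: -7608 - 5706*sqrt(11) ≈ -26533.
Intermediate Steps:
t = -sqrt(11)/2 (t = -sqrt(1 + 10)/2 = -sqrt(11)/2 ≈ -1.6583)
H(W) = -4 - W*sqrt(11)/2 (H(W) = (-sqrt(11)/2)*W - 4 = -W*sqrt(11)/2 - 4 = -4 - W*sqrt(11)/2)
H(6)*(364 + 1538) = (-4 - 1/2*6*sqrt(11))*(364 + 1538) = (-4 - 3*sqrt(11))*1902 = -7608 - 5706*sqrt(11)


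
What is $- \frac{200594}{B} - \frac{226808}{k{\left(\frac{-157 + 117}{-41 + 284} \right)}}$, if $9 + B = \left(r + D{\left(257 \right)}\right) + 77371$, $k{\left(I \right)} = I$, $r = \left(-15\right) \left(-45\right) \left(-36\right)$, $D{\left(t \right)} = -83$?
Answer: $\frac{364986850877}{264895} \approx 1.3779 \cdot 10^{6}$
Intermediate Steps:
$r = -24300$ ($r = 675 \left(-36\right) = -24300$)
$B = 52979$ ($B = -9 + \left(\left(-24300 - 83\right) + 77371\right) = -9 + \left(-24383 + 77371\right) = -9 + 52988 = 52979$)
$- \frac{200594}{B} - \frac{226808}{k{\left(\frac{-157 + 117}{-41 + 284} \right)}} = - \frac{200594}{52979} - \frac{226808}{\left(-157 + 117\right) \frac{1}{-41 + 284}} = \left(-200594\right) \frac{1}{52979} - \frac{226808}{\left(-40\right) \frac{1}{243}} = - \frac{200594}{52979} - \frac{226808}{\left(-40\right) \frac{1}{243}} = - \frac{200594}{52979} - \frac{226808}{- \frac{40}{243}} = - \frac{200594}{52979} - - \frac{6889293}{5} = - \frac{200594}{52979} + \frac{6889293}{5} = \frac{364986850877}{264895}$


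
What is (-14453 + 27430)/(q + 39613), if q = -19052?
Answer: 12977/20561 ≈ 0.63115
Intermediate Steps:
(-14453 + 27430)/(q + 39613) = (-14453 + 27430)/(-19052 + 39613) = 12977/20561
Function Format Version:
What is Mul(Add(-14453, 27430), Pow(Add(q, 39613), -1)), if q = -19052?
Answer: Rational(12977, 20561) ≈ 0.63115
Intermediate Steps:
Mul(Add(-14453, 27430), Pow(Add(q, 39613), -1)) = Mul(Add(-14453, 27430), Pow(Add(-19052, 39613), -1)) = Mul(12977, Pow(20561, -1)) = Mul(12977, Rational(1, 20561)) = Rational(12977, 20561)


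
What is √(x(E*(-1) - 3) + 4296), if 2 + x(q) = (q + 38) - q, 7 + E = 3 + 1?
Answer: 38*√3 ≈ 65.818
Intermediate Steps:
E = -3 (E = -7 + (3 + 1) = -7 + 4 = -3)
x(q) = 36 (x(q) = -2 + ((q + 38) - q) = -2 + ((38 + q) - q) = -2 + 38 = 36)
√(x(E*(-1) - 3) + 4296) = √(36 + 4296) = √4332 = 38*√3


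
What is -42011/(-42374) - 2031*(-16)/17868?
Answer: 177303171/63094886 ≈ 2.8101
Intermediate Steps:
-42011/(-42374) - 2031*(-16)/17868 = -42011*(-1/42374) + 32496*(1/17868) = 42011/42374 + 2708/1489 = 177303171/63094886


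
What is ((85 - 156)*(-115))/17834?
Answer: 8165/17834 ≈ 0.45783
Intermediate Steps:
((85 - 156)*(-115))/17834 = -71*(-115)*(1/17834) = 8165*(1/17834) = 8165/17834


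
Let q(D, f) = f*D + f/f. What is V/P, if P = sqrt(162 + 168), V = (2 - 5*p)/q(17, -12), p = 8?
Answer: 19*sqrt(330)/33495 ≈ 0.010305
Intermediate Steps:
q(D, f) = 1 + D*f (q(D, f) = D*f + 1 = 1 + D*f)
V = 38/203 (V = (2 - 5*8)/(1 + 17*(-12)) = (2 - 40)/(1 - 204) = -38/(-203) = -38*(-1/203) = 38/203 ≈ 0.18719)
P = sqrt(330) ≈ 18.166
V/P = 38/(203*(sqrt(330))) = 38*(sqrt(330)/330)/203 = 19*sqrt(330)/33495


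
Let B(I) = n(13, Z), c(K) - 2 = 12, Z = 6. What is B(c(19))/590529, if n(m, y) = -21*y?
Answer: -42/196843 ≈ -0.00021337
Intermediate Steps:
c(K) = 14 (c(K) = 2 + 12 = 14)
B(I) = -126 (B(I) = -21*6 = -126)
B(c(19))/590529 = -126/590529 = -126*1/590529 = -42/196843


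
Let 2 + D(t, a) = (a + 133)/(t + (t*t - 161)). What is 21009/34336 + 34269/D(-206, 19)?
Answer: -24749580616311/1441871648 ≈ -17165.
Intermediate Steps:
D(t, a) = -2 + (133 + a)/(-161 + t + t²) (D(t, a) = -2 + (a + 133)/(t + (t*t - 161)) = -2 + (133 + a)/(t + (t² - 161)) = -2 + (133 + a)/(t + (-161 + t²)) = -2 + (133 + a)/(-161 + t + t²))
21009/34336 + 34269/D(-206, 19) = 21009/34336 + 34269/(((455 + 19 - 2*(-206) - 2*(-206)²)/(-161 - 206 + (-206)²))) = 21009*(1/34336) + 34269/(((455 + 19 + 412 - 2*42436)/(-161 - 206 + 42436))) = 21009/34336 + 34269/(((455 + 19 + 412 - 84872)/42069)) = 21009/34336 + 34269/(((1/42069)*(-83986))) = 21009/34336 + 34269/(-83986/42069) = 21009/34336 + 34269*(-42069/83986) = 21009/34336 - 1441662561/83986 = -24749580616311/1441871648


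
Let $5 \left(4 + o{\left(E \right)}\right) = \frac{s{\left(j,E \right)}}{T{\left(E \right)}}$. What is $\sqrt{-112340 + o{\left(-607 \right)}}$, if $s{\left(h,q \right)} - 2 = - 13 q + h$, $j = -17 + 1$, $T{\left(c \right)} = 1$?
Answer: $\frac{i \sqrt{2769215}}{5} \approx 332.82 i$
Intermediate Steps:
$j = -16$
$s{\left(h,q \right)} = 2 + h - 13 q$ ($s{\left(h,q \right)} = 2 + \left(- 13 q + h\right) = 2 + \left(h - 13 q\right) = 2 + h - 13 q$)
$o{\left(E \right)} = - \frac{34}{5} - \frac{13 E}{5}$ ($o{\left(E \right)} = -4 + \frac{\left(2 - 16 - 13 E\right) 1^{-1}}{5} = -4 + \frac{\left(-14 - 13 E\right) 1}{5} = -4 + \frac{-14 - 13 E}{5} = -4 - \left(\frac{14}{5} + \frac{13 E}{5}\right) = - \frac{34}{5} - \frac{13 E}{5}$)
$\sqrt{-112340 + o{\left(-607 \right)}} = \sqrt{-112340 - - \frac{7857}{5}} = \sqrt{-112340 + \left(- \frac{34}{5} + \frac{7891}{5}\right)} = \sqrt{-112340 + \frac{7857}{5}} = \sqrt{- \frac{553843}{5}} = \frac{i \sqrt{2769215}}{5}$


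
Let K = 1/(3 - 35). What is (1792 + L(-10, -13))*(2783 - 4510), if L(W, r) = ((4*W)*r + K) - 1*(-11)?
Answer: -128376545/32 ≈ -4.0118e+6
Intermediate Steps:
K = -1/32 (K = 1/(-32) = -1/32 ≈ -0.031250)
L(W, r) = 351/32 + 4*W*r (L(W, r) = ((4*W)*r - 1/32) - 1*(-11) = (4*W*r - 1/32) + 11 = (-1/32 + 4*W*r) + 11 = 351/32 + 4*W*r)
(1792 + L(-10, -13))*(2783 - 4510) = (1792 + (351/32 + 4*(-10)*(-13)))*(2783 - 4510) = (1792 + (351/32 + 520))*(-1727) = (1792 + 16991/32)*(-1727) = (74335/32)*(-1727) = -128376545/32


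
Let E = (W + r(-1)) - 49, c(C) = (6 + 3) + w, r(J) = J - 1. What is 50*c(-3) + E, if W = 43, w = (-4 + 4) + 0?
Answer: 442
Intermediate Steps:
w = 0 (w = 0 + 0 = 0)
r(J) = -1 + J
c(C) = 9 (c(C) = (6 + 3) + 0 = 9 + 0 = 9)
E = -8 (E = (43 + (-1 - 1)) - 49 = (43 - 2) - 49 = 41 - 49 = -8)
50*c(-3) + E = 50*9 - 8 = 450 - 8 = 442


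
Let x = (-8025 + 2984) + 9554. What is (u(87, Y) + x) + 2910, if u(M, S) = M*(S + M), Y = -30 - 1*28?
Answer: 9946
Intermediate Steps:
Y = -58 (Y = -30 - 28 = -58)
x = 4513 (x = -5041 + 9554 = 4513)
u(M, S) = M*(M + S)
(u(87, Y) + x) + 2910 = (87*(87 - 58) + 4513) + 2910 = (87*29 + 4513) + 2910 = (2523 + 4513) + 2910 = 7036 + 2910 = 9946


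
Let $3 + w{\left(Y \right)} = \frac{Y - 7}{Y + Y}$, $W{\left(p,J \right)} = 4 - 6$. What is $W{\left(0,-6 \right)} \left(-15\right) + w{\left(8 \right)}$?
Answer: $\frac{433}{16} \approx 27.063$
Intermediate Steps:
$W{\left(p,J \right)} = -2$ ($W{\left(p,J \right)} = 4 - 6 = -2$)
$w{\left(Y \right)} = -3 + \frac{-7 + Y}{2 Y}$ ($w{\left(Y \right)} = -3 + \frac{Y - 7}{Y + Y} = -3 + \frac{-7 + Y}{2 Y}$)
$W{\left(0,-6 \right)} \left(-15\right) + w{\left(8 \right)} = \left(-2\right) \left(-15\right) + \frac{-7 - 40}{2 \cdot 8} = 30 + \frac{1}{2} \cdot \frac{1}{8} \left(-7 - 40\right) = 30 + \frac{1}{2} \cdot \frac{1}{8} \left(-47\right) = 30 - \frac{47}{16} = \frac{433}{16}$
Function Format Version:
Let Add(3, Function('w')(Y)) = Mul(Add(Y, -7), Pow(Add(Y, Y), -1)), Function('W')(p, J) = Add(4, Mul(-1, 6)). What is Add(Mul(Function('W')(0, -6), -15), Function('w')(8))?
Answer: Rational(433, 16) ≈ 27.063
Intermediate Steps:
Function('W')(p, J) = -2 (Function('W')(p, J) = Add(4, -6) = -2)
Function('w')(Y) = Add(-3, Mul(Rational(1, 2), Pow(Y, -1), Add(-7, Y))) (Function('w')(Y) = Add(-3, Mul(Add(Y, -7), Pow(Add(Y, Y), -1))) = Add(-3, Mul(Add(-7, Y), Pow(Mul(2, Y), -1))) = Add(-3, Mul(Add(-7, Y), Mul(Rational(1, 2), Pow(Y, -1)))) = Add(-3, Mul(Rational(1, 2), Pow(Y, -1), Add(-7, Y))))
Add(Mul(Function('W')(0, -6), -15), Function('w')(8)) = Add(Mul(-2, -15), Mul(Rational(1, 2), Pow(8, -1), Add(-7, Mul(-5, 8)))) = Add(30, Mul(Rational(1, 2), Rational(1, 8), Add(-7, -40))) = Add(30, Mul(Rational(1, 2), Rational(1, 8), -47)) = Add(30, Rational(-47, 16)) = Rational(433, 16)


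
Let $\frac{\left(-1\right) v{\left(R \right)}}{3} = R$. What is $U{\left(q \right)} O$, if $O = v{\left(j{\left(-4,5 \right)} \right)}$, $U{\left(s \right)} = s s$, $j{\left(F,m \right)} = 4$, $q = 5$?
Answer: $-300$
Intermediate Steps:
$v{\left(R \right)} = - 3 R$
$U{\left(s \right)} = s^{2}$
$O = -12$ ($O = \left(-3\right) 4 = -12$)
$U{\left(q \right)} O = 5^{2} \left(-12\right) = 25 \left(-12\right) = -300$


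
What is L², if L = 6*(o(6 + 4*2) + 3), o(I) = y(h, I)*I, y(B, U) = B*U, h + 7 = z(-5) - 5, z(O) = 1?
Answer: 166874724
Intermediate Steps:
h = -11 (h = -7 + (1 - 5) = -7 - 4 = -11)
o(I) = -11*I² (o(I) = (-11*I)*I = -11*I²)
L = -12918 (L = 6*(-11*(6 + 4*2)² + 3) = 6*(-11*(6 + 8)² + 3) = 6*(-11*14² + 3) = 6*(-11*196 + 3) = 6*(-2156 + 3) = 6*(-2153) = -12918)
L² = (-12918)² = 166874724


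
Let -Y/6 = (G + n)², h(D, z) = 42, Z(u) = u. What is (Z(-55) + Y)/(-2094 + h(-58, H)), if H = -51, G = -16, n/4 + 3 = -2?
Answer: 7831/2052 ≈ 3.8163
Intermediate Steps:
n = -20 (n = -12 + 4*(-2) = -12 - 8 = -20)
Y = -7776 (Y = -6*(-16 - 20)² = -6*(-36)² = -6*1296 = -7776)
(Z(-55) + Y)/(-2094 + h(-58, H)) = (-55 - 7776)/(-2094 + 42) = -7831/(-2052) = -7831*(-1/2052) = 7831/2052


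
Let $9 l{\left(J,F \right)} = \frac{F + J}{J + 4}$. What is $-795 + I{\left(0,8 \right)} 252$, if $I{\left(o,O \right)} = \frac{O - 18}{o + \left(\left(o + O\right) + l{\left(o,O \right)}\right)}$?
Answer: $- \frac{40755}{37} \approx -1101.5$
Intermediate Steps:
$l{\left(J,F \right)} = \frac{F + J}{9 \left(4 + J\right)}$ ($l{\left(J,F \right)} = \frac{\left(F + J\right) \frac{1}{J + 4}}{9} = \frac{\left(F + J\right) \frac{1}{4 + J}}{9} = \frac{\frac{1}{4 + J} \left(F + J\right)}{9} = \frac{F + J}{9 \left(4 + J\right)}$)
$I{\left(o,O \right)} = \frac{-18 + O}{O + 2 o + \frac{O + o}{9 \left(4 + o\right)}}$ ($I{\left(o,O \right)} = \frac{O - 18}{o + \left(\left(o + O\right) + \frac{O + o}{9 \left(4 + o\right)}\right)} = \frac{-18 + O}{o + \left(\left(O + o\right) + \frac{O + o}{9 \left(4 + o\right)}\right)} = \frac{-18 + O}{o + \left(O + o + \frac{O + o}{9 \left(4 + o\right)}\right)} = \frac{-18 + O}{O + 2 o + \frac{O + o}{9 \left(4 + o\right)}}$)
$-795 + I{\left(0,8 \right)} 252 = -795 + \frac{9 \left(-18 + 8\right) \left(4 + 0\right)}{8 + 0 + 9 \left(4 + 0\right) \left(8 + 2 \cdot 0\right)} 252 = -795 + 9 \frac{1}{8 + 0 + 9 \cdot 4 \left(8 + 0\right)} \left(-10\right) 4 \cdot 252 = -795 + 9 \frac{1}{8 + 0 + 9 \cdot 4 \cdot 8} \left(-10\right) 4 \cdot 252 = -795 + 9 \frac{1}{8 + 0 + 288} \left(-10\right) 4 \cdot 252 = -795 + 9 \cdot \frac{1}{296} \left(-10\right) 4 \cdot 252 = -795 - \frac{11340}{37} = - \frac{40755}{37}$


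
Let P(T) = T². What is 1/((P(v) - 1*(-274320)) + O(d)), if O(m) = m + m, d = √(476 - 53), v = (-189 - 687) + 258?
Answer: 18229/11962671829 - √47/71776030974 ≈ 1.5237e-6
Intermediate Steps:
v = -618 (v = -876 + 258 = -618)
d = 3*√47 (d = √423 = 3*√47 ≈ 20.567)
O(m) = 2*m
1/((P(v) - 1*(-274320)) + O(d)) = 1/(((-618)² - 1*(-274320)) + 2*(3*√47)) = 1/((381924 + 274320) + 6*√47) = 1/(656244 + 6*√47)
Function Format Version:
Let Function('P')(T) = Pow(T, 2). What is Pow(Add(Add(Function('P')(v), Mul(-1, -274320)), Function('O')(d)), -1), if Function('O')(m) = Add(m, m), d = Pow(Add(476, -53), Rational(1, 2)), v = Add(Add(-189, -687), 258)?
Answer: Add(Rational(18229, 11962671829), Mul(Rational(-1, 71776030974), Pow(47, Rational(1, 2)))) ≈ 1.5237e-6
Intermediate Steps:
v = -618 (v = Add(-876, 258) = -618)
d = Mul(3, Pow(47, Rational(1, 2))) (d = Pow(423, Rational(1, 2)) = Mul(3, Pow(47, Rational(1, 2))) ≈ 20.567)
Function('O')(m) = Mul(2, m)
Pow(Add(Add(Function('P')(v), Mul(-1, -274320)), Function('O')(d)), -1) = Pow(Add(Add(Pow(-618, 2), Mul(-1, -274320)), Mul(2, Mul(3, Pow(47, Rational(1, 2))))), -1) = Pow(Add(Add(381924, 274320), Mul(6, Pow(47, Rational(1, 2)))), -1) = Pow(Add(656244, Mul(6, Pow(47, Rational(1, 2)))), -1)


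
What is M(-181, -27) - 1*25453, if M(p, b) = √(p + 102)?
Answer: -25453 + I*√79 ≈ -25453.0 + 8.8882*I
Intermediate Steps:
M(p, b) = √(102 + p)
M(-181, -27) - 1*25453 = √(102 - 181) - 1*25453 = √(-79) - 25453 = I*√79 - 25453 = -25453 + I*√79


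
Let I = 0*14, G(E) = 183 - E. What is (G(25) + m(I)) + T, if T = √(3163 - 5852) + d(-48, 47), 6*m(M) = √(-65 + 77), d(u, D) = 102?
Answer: 260 + √3/3 + I*√2689 ≈ 260.58 + 51.856*I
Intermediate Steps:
I = 0
m(M) = √3/3 (m(M) = √(-65 + 77)/6 = √12/6 = (2*√3)/6 = √3/3)
T = 102 + I*√2689 (T = √(3163 - 5852) + 102 = √(-2689) + 102 = I*√2689 + 102 = 102 + I*√2689 ≈ 102.0 + 51.856*I)
(G(25) + m(I)) + T = ((183 - 1*25) + √3/3) + (102 + I*√2689) = ((183 - 25) + √3/3) + (102 + I*√2689) = (158 + √3/3) + (102 + I*√2689) = 260 + √3/3 + I*√2689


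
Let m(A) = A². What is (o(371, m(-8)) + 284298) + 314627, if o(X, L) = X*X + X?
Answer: 736937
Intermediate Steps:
o(X, L) = X + X² (o(X, L) = X² + X = X + X²)
(o(371, m(-8)) + 284298) + 314627 = (371*(1 + 371) + 284298) + 314627 = (371*372 + 284298) + 314627 = (138012 + 284298) + 314627 = 422310 + 314627 = 736937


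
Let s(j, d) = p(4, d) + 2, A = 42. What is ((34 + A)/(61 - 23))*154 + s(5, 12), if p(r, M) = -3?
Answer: 307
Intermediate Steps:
s(j, d) = -1 (s(j, d) = -3 + 2 = -1)
((34 + A)/(61 - 23))*154 + s(5, 12) = ((34 + 42)/(61 - 23))*154 - 1 = (76/38)*154 - 1 = (76*(1/38))*154 - 1 = 2*154 - 1 = 308 - 1 = 307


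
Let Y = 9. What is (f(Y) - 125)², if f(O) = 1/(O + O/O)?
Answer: 1560001/100 ≈ 15600.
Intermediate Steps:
f(O) = 1/(1 + O) (f(O) = 1/(O + 1) = 1/(1 + O))
(f(Y) - 125)² = (1/(1 + 9) - 125)² = (1/10 - 125)² = (⅒ - 125)² = (-1249/10)² = 1560001/100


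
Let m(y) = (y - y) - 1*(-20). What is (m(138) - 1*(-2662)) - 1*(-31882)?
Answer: 34564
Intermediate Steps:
m(y) = 20 (m(y) = 0 + 20 = 20)
(m(138) - 1*(-2662)) - 1*(-31882) = (20 - 1*(-2662)) - 1*(-31882) = (20 + 2662) + 31882 = 2682 + 31882 = 34564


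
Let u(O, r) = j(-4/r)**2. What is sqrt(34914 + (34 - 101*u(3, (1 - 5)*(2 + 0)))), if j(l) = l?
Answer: sqrt(139691)/2 ≈ 186.88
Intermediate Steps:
u(O, r) = 16/r**2 (u(O, r) = (-4/r)**2 = 16/r**2)
sqrt(34914 + (34 - 101*u(3, (1 - 5)*(2 + 0)))) = sqrt(34914 + (34 - 1616/((1 - 5)*(2 + 0))**2)) = sqrt(34914 + (34 - 1616/(-4*2)**2)) = sqrt(34914 + (34 - 1616/(-8)**2)) = sqrt(34914 + (34 - 1616/64)) = sqrt(34914 + (34 - 101*1/4)) = sqrt(34914 + (34 - 101/4)) = sqrt(34914 + 35/4) = sqrt(139691/4) = sqrt(139691)/2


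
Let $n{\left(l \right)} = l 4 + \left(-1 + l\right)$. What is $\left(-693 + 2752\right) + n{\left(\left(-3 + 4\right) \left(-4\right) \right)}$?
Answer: $2038$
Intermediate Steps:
$n{\left(l \right)} = -1 + 5 l$ ($n{\left(l \right)} = 4 l + \left(-1 + l\right) = -1 + 5 l$)
$\left(-693 + 2752\right) + n{\left(\left(-3 + 4\right) \left(-4\right) \right)} = \left(-693 + 2752\right) + \left(-1 + 5 \left(-3 + 4\right) \left(-4\right)\right) = 2059 + \left(-1 + 5 \cdot 1 \left(-4\right)\right) = 2059 + \left(-1 + 5 \left(-4\right)\right) = 2059 - 21 = 2038$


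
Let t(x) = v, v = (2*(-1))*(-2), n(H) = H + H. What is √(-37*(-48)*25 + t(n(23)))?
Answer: 2*√11101 ≈ 210.72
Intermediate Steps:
n(H) = 2*H
v = 4 (v = -2*(-2) = 4)
t(x) = 4
√(-37*(-48)*25 + t(n(23))) = √(-37*(-48)*25 + 4) = √(1776*25 + 4) = √(44400 + 4) = √44404 = 2*√11101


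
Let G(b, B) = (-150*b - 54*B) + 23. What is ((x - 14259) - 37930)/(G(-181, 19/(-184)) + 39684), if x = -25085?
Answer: -7109208/6151357 ≈ -1.1557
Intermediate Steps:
G(b, B) = 23 - 150*b - 54*B
((x - 14259) - 37930)/(G(-181, 19/(-184)) + 39684) = ((-25085 - 14259) - 37930)/((23 - 150*(-181) - 1026/(-184)) + 39684) = (-39344 - 37930)/((23 + 27150 - 1026*(-1)/184) + 39684) = -77274/((23 + 27150 - 54*(-19/184)) + 39684) = -77274/((23 + 27150 + 513/92) + 39684) = -77274/(2500429/92 + 39684) = -77274/6151357/92 = -77274*92/6151357 = -7109208/6151357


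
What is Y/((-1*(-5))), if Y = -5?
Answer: -1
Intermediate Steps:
Y/((-1*(-5))) = -5/(-1*(-5)) = -5/5 = (⅕)*(-5) = -1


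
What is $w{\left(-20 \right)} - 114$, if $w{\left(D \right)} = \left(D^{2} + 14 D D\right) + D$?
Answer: $5866$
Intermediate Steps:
$w{\left(D \right)} = D + 15 D^{2}$ ($w{\left(D \right)} = \left(D^{2} + 14 D^{2}\right) + D = 15 D^{2} + D = D + 15 D^{2}$)
$w{\left(-20 \right)} - 114 = - 20 \left(1 + 15 \left(-20\right)\right) - 114 = - 20 \left(1 - 300\right) - 114 = \left(-20\right) \left(-299\right) - 114 = 5980 - 114 = 5866$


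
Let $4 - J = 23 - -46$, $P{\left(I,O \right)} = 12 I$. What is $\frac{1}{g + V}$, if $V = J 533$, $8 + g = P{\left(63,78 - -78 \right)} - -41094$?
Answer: $\frac{1}{7197} \approx 0.00013895$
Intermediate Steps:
$J = -65$ ($J = 4 - \left(23 - -46\right) = 4 - \left(23 + 46\right) = 4 - 69 = -65$)
$g = 41842$ ($g = -8 + \left(12 \cdot 63 - -41094\right) = -8 + \left(756 + 41094\right) = -8 + 41850 = 41842$)
$V = -34645$ ($V = \left(-65\right) 533 = -34645$)
$\frac{1}{g + V} = \frac{1}{41842 - 34645} = \frac{1}{7197}$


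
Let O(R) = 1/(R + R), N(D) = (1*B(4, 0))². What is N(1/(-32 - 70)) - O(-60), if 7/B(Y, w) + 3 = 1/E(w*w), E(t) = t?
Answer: 1/120 ≈ 0.0083333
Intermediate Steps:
B(Y, w) = 7/(-3 + w⁻²) (B(Y, w) = 7/(-3 + 1/(w*w)) = 7/(-3 + 1/(w²)) = 7/(-3 + w⁻²))
N(D) = 0 (N(D) = (1*(-7*0²/(-1 + 3*0²)))² = (1*(-7*0/(-1 + 3*0)))² = (1*(-7*0/(-1 + 0)))² = (1*(-7*0/(-1)))² = (1*(-7*0*(-1)))² = (1*0)² = 0² = 0)
O(R) = 1/(2*R)
N(1/(-32 - 70)) - O(-60) = 0 - 1/(2*(-60)) = 0 - (-1)/(2*60) = 0 - 1*(-1/120) = 0 + 1/120 = 1/120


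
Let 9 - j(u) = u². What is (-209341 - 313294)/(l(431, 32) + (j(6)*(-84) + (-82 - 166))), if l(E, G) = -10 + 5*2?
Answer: -104527/404 ≈ -258.73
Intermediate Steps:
j(u) = 9 - u²
l(E, G) = 0 (l(E, G) = -10 + 10 = 0)
(-209341 - 313294)/(l(431, 32) + (j(6)*(-84) + (-82 - 166))) = (-209341 - 313294)/(0 + ((9 - 1*6²)*(-84) + (-82 - 166))) = -522635/(0 + ((9 - 1*36)*(-84) - 248)) = -522635/(0 + ((9 - 36)*(-84) - 248)) = -522635/(0 + (-27*(-84) - 248)) = -522635/(0 + (2268 - 248)) = -522635/(0 + 2020) = -522635/2020 = -522635*1/2020 = -104527/404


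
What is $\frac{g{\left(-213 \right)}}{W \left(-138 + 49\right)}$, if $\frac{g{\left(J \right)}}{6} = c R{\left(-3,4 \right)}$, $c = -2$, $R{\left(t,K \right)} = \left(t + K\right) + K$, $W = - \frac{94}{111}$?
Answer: $- \frac{3330}{4183} \approx -0.79608$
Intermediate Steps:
$W = - \frac{94}{111}$ ($W = \left(-94\right) \frac{1}{111} = - \frac{94}{111} \approx -0.84685$)
$R{\left(t,K \right)} = t + 2 K$ ($R{\left(t,K \right)} = \left(K + t\right) + K = t + 2 K$)
$g{\left(J \right)} = -60$ ($g{\left(J \right)} = 6 \left(- 2 \left(-3 + 2 \cdot 4\right)\right) = 6 \left(- 2 \left(-3 + 8\right)\right) = 6 \left(\left(-2\right) 5\right) = 6 \left(-10\right) = -60$)
$\frac{g{\left(-213 \right)}}{W \left(-138 + 49\right)} = - \frac{60}{\left(- \frac{94}{111}\right) \left(-138 + 49\right)} = - \frac{60}{\left(- \frac{94}{111}\right) \left(-89\right)} = - \frac{60}{\frac{8366}{111}} = \left(-60\right) \frac{111}{8366} = - \frac{3330}{4183}$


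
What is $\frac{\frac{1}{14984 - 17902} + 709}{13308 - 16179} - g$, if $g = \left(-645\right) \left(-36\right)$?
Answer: $- \frac{194529430021}{8377578} \approx -23220.0$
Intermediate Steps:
$g = 23220$
$\frac{\frac{1}{14984 - 17902} + 709}{13308 - 16179} - g = \frac{\frac{1}{14984 - 17902} + 709}{13308 - 16179} - 23220 = \frac{\frac{1}{-2918} + 709}{-2871} - 23220 = \left(- \frac{1}{2918} + 709\right) \left(- \frac{1}{2871}\right) - 23220 = \frac{2068861}{2918} \left(- \frac{1}{2871}\right) - 23220 = - \frac{2068861}{8377578} - 23220 = - \frac{194529430021}{8377578}$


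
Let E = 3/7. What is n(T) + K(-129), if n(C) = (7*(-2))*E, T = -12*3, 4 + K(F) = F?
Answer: -139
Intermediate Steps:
E = 3/7 (E = 3*(⅐) = 3/7 ≈ 0.42857)
K(F) = -4 + F
T = -36
n(C) = -6 (n(C) = (7*(-2))*(3/7) = -14*3/7 = -6)
n(T) + K(-129) = -6 + (-4 - 129) = -6 - 133 = -139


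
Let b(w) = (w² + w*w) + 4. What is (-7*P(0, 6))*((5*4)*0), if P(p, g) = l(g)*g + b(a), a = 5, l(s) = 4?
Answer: 0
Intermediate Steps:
b(w) = 4 + 2*w² (b(w) = (w² + w²) + 4 = 2*w² + 4 = 4 + 2*w²)
P(p, g) = 54 + 4*g (P(p, g) = 4*g + (4 + 2*5²) = 4*g + (4 + 2*25) = 4*g + (4 + 50) = 4*g + 54 = 54 + 4*g)
(-7*P(0, 6))*((5*4)*0) = (-7*(54 + 4*6))*((5*4)*0) = (-7*(54 + 24))*(20*0) = -7*78*0 = -546*0 = 0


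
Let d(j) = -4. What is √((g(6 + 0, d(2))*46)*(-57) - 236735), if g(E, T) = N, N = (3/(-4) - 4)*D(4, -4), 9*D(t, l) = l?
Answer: I*√2180433/3 ≈ 492.21*I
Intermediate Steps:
D(t, l) = l/9
N = 19/9 (N = (3/(-4) - 4)*((⅑)*(-4)) = (3*(-¼) - 4)*(-4/9) = (-¾ - 4)*(-4/9) = -19/4*(-4/9) = 19/9 ≈ 2.1111)
g(E, T) = 19/9
√((g(6 + 0, d(2))*46)*(-57) - 236735) = √(((19/9)*46)*(-57) - 236735) = √((874/9)*(-57) - 236735) = √(-16606/3 - 236735) = √(-726811/3) = I*√2180433/3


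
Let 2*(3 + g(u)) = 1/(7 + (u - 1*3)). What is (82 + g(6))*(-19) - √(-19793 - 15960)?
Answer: -30039/20 - I*√35753 ≈ -1501.9 - 189.08*I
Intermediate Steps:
g(u) = -3 + 1/(2*(4 + u)) (g(u) = -3 + 1/(2*(7 + (u - 1*3))) = -3 + 1/(2*(7 + (u - 3))) = -3 + 1/(2*(7 + (-3 + u))) = -3 + 1/(2*(4 + u)))
(82 + g(6))*(-19) - √(-19793 - 15960) = (82 + (-23 - 6*6)/(2*(4 + 6)))*(-19) - √(-19793 - 15960) = (82 + (½)*(-23 - 36)/10)*(-19) - √(-35753) = (82 + (½)*(⅒)*(-59))*(-19) - I*√35753 = (82 - 59/20)*(-19) - I*√35753 = (1581/20)*(-19) - I*√35753 = -30039/20 - I*√35753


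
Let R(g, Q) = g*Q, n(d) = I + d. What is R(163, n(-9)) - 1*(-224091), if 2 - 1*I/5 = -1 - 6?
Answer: 229959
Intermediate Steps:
I = 45 (I = 10 - 5*(-1 - 6) = 10 - 5*(-7) = 10 + 35 = 45)
n(d) = 45 + d
R(g, Q) = Q*g
R(163, n(-9)) - 1*(-224091) = (45 - 9)*163 - 1*(-224091) = 36*163 + 224091 = 5868 + 224091 = 229959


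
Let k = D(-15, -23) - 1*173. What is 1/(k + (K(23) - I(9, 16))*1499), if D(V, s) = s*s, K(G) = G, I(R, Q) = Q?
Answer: 1/10849 ≈ 9.2174e-5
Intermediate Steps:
D(V, s) = s²
k = 356 (k = (-23)² - 1*173 = 529 - 173 = 356)
1/(k + (K(23) - I(9, 16))*1499) = 1/(356 + (23 - 1*16)*1499) = 1/(356 + (23 - 16)*1499) = 1/(356 + 7*1499) = 1/(356 + 10493) = 1/10849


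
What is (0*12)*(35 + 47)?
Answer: 0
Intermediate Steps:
(0*12)*(35 + 47) = 0*82 = 0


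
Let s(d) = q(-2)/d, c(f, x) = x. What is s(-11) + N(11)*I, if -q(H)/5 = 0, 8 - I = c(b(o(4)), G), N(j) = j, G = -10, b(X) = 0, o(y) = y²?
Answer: 198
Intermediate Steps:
I = 18 (I = 8 - 1*(-10) = 8 + 10 = 18)
q(H) = 0 (q(H) = -5*0 = 0)
s(d) = 0 (s(d) = 0/d = 0)
s(-11) + N(11)*I = 0 + 11*18 = 0 + 198 = 198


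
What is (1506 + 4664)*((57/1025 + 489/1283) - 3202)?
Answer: -5195505009796/263015 ≈ -1.9754e+7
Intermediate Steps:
(1506 + 4664)*((57/1025 + 489/1283) - 3202) = 6170*((57*(1/1025) + 489*(1/1283)) - 3202) = 6170*((57/1025 + 489/1283) - 3202) = 6170*(574356/1315075 - 3202) = 6170*(-4210295794/1315075) = -5195505009796/263015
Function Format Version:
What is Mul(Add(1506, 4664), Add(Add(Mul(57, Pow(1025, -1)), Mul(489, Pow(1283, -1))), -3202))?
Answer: Rational(-5195505009796, 263015) ≈ -1.9754e+7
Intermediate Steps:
Mul(Add(1506, 4664), Add(Add(Mul(57, Pow(1025, -1)), Mul(489, Pow(1283, -1))), -3202)) = Mul(6170, Add(Add(Mul(57, Rational(1, 1025)), Mul(489, Rational(1, 1283))), -3202)) = Mul(6170, Add(Add(Rational(57, 1025), Rational(489, 1283)), -3202)) = Mul(6170, Add(Rational(574356, 1315075), -3202)) = Mul(6170, Rational(-4210295794, 1315075)) = Rational(-5195505009796, 263015)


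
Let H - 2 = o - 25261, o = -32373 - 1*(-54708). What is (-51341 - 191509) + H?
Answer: -245774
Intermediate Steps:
o = 22335 (o = -32373 + 54708 = 22335)
H = -2924 (H = 2 + (22335 - 25261) = 2 - 2926 = -2924)
(-51341 - 191509) + H = (-51341 - 191509) - 2924 = -242850 - 2924 = -245774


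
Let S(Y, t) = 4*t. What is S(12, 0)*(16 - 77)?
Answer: 0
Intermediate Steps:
S(12, 0)*(16 - 77) = (4*0)*(16 - 77) = 0*(-61) = 0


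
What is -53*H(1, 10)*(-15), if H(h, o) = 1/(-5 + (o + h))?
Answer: 265/2 ≈ 132.50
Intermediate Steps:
H(h, o) = 1/(-5 + h + o) (H(h, o) = 1/(-5 + (h + o)) = 1/(-5 + h + o))
-53*H(1, 10)*(-15) = -53/(-5 + 1 + 10)*(-15) = -53/6*(-15) = 265/2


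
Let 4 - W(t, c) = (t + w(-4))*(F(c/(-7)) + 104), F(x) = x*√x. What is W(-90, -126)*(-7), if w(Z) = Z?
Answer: -68460 - 35532*√2 ≈ -1.1871e+5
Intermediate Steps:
F(x) = x^(3/2)
W(t, c) = 4 - (-4 + t)*(104 + √7*(-c)^(3/2)/49) (W(t, c) = 4 - (t - 4)*((c/(-7))^(3/2) + 104) = 4 - (-4 + t)*((c*(-⅐))^(3/2) + 104) = 4 - (-4 + t)*((-c/7)^(3/2) + 104) = 4 - (-4 + t)*(√7*(-c)^(3/2)/49 + 104) = 4 - (-4 + t)*(104 + √7*(-c)^(3/2)/49))
W(-90, -126)*(-7) = (420 - 104*(-90) + 4*√7*(-1*(-126))^(3/2)/49 - 1/49*(-90)*√7*(-1*(-126))^(3/2))*(-7) = (420 + 9360 + 4*√7*126^(3/2)/49 - 1/49*(-90)*√7*126^(3/2))*(-7) = (420 + 9360 + 4*√7*(378*√14)/49 - 1/49*(-90)*√7*378*√14)*(-7) = (420 + 9360 + 216*√2 + 4860*√2)*(-7) = (9780 + 5076*√2)*(-7) = -68460 - 35532*√2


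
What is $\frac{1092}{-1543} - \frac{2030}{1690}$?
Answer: $- \frac{497777}{260767} \approx -1.9089$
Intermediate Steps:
$\frac{1092}{-1543} - \frac{2030}{1690} = 1092 \left(- \frac{1}{1543}\right) - \frac{203}{169} = - \frac{1092}{1543} - \frac{203}{169} = - \frac{497777}{260767}$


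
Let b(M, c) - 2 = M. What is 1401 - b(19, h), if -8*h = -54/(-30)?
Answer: 1380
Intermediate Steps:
h = -9/40 (h = -(-27)/(4*(-30)) = -(-27)*(-1)/(4*30) = -1/8*9/5 = -9/40 ≈ -0.22500)
b(M, c) = 2 + M
1401 - b(19, h) = 1401 - (2 + 19) = 1401 - 1*21 = 1401 - 21 = 1380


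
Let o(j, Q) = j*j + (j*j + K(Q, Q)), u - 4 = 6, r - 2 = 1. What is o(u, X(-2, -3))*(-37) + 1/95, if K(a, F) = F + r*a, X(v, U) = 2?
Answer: -731119/95 ≈ -7696.0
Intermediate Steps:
r = 3 (r = 2 + 1 = 3)
K(a, F) = F + 3*a
u = 10 (u = 4 + 6 = 10)
o(j, Q) = 2*j**2 + 4*Q (o(j, Q) = j*j + (j*j + (Q + 3*Q)) = j**2 + (j**2 + 4*Q) = 2*j**2 + 4*Q)
o(u, X(-2, -3))*(-37) + 1/95 = (2*10**2 + 4*2)*(-37) + 1/95 = (2*100 + 8)*(-37) + 1/95 = (200 + 8)*(-37) + 1/95 = 208*(-37) + 1/95 = -7696 + 1/95 = -731119/95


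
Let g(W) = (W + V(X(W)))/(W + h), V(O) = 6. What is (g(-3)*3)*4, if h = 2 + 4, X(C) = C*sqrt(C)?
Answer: 12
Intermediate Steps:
X(C) = C**(3/2)
h = 6
g(W) = 1 (g(W) = (W + 6)/(W + 6) = (6 + W)/(6 + W) = 1)
(g(-3)*3)*4 = (1*3)*4 = 3*4 = 12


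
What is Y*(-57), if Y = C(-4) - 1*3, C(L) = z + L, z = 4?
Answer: 171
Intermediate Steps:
C(L) = 4 + L
Y = -3 (Y = (4 - 4) - 1*3 = 0 - 3 = -3)
Y*(-57) = -3*(-57) = 171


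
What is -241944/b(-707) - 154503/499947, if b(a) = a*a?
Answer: -1348213245/1699986449 ≈ -0.79307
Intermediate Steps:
b(a) = a²
-241944/b(-707) - 154503/499947 = -241944/((-707)²) - 154503/499947 = -241944/499849 - 154503*1/499947 = -241944*1/499849 - 51501/166649 = -241944/499849 - 51501/166649 = -1348213245/1699986449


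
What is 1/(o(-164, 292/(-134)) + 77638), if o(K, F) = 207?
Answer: 1/77845 ≈ 1.2846e-5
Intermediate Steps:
1/(o(-164, 292/(-134)) + 77638) = 1/(207 + 77638) = 1/77845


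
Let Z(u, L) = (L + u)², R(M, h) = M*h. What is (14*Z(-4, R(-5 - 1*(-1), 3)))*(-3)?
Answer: -10752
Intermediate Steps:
(14*Z(-4, R(-5 - 1*(-1), 3)))*(-3) = (14*((-5 - 1*(-1))*3 - 4)²)*(-3) = (14*((-5 + 1)*3 - 4)²)*(-3) = (14*(-4*3 - 4)²)*(-3) = (14*(-12 - 4)²)*(-3) = (14*(-16)²)*(-3) = (14*256)*(-3) = 3584*(-3) = -10752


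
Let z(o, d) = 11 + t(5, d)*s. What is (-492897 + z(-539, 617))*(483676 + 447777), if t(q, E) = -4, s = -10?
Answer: -459062885238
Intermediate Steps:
z(o, d) = 51 (z(o, d) = 11 - 4*(-10) = 11 + 40 = 51)
(-492897 + z(-539, 617))*(483676 + 447777) = (-492897 + 51)*(483676 + 447777) = -492846*931453 = -459062885238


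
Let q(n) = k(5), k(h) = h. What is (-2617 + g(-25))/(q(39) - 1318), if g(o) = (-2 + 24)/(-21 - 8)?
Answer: 75915/38077 ≈ 1.9937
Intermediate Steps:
g(o) = -22/29 (g(o) = 22/(-29) = 22*(-1/29) = -22/29)
q(n) = 5
(-2617 + g(-25))/(q(39) - 1318) = (-2617 - 22/29)/(5 - 1318) = -75915/29/(-1313) = -75915/29*(-1/1313) = 75915/38077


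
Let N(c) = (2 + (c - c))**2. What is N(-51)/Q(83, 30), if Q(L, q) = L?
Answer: 4/83 ≈ 0.048193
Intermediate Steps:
N(c) = 4 (N(c) = (2 + 0)**2 = 2**2 = 4)
N(-51)/Q(83, 30) = 4/83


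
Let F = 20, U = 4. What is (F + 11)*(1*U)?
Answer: 124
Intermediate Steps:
(F + 11)*(1*U) = (20 + 11)*(1*4) = 31*4 = 124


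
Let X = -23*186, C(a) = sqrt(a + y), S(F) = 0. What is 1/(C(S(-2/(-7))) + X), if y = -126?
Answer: -713/3050235 - I*sqrt(14)/6100470 ≈ -0.00023375 - 6.1334e-7*I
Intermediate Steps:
C(a) = sqrt(-126 + a) (C(a) = sqrt(a - 126) = sqrt(-126 + a))
X = -4278
1/(C(S(-2/(-7))) + X) = 1/(sqrt(-126 + 0) - 4278) = 1/(sqrt(-126) - 4278) = 1/(3*I*sqrt(14) - 4278) = 1/(-4278 + 3*I*sqrt(14))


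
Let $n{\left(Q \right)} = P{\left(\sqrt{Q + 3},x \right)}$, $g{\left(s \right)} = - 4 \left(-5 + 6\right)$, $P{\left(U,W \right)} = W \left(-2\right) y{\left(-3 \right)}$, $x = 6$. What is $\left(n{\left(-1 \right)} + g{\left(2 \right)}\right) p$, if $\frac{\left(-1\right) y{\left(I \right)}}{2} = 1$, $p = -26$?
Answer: $-520$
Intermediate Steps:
$y{\left(I \right)} = -2$ ($y{\left(I \right)} = \left(-2\right) 1 = -2$)
$P{\left(U,W \right)} = 4 W$ ($P{\left(U,W \right)} = W \left(-2\right) \left(-2\right) = - 2 W \left(-2\right) = 4 W$)
$g{\left(s \right)} = -4$ ($g{\left(s \right)} = \left(-4\right) 1 = -4$)
$n{\left(Q \right)} = 24$ ($n{\left(Q \right)} = 4 \cdot 6 = 24$)
$\left(n{\left(-1 \right)} + g{\left(2 \right)}\right) p = \left(24 - 4\right) \left(-26\right) = 20 \left(-26\right) = -520$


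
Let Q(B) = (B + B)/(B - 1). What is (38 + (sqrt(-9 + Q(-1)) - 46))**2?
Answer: 56 - 32*I*sqrt(2) ≈ 56.0 - 45.255*I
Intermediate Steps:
Q(B) = 2*B/(-1 + B) (Q(B) = (2*B)/(-1 + B) = 2*B/(-1 + B))
(38 + (sqrt(-9 + Q(-1)) - 46))**2 = (38 + (sqrt(-9 + 2*(-1)/(-1 - 1)) - 46))**2 = (38 + (sqrt(-9 + 2*(-1)/(-2)) - 46))**2 = (38 + (sqrt(-9 + 2*(-1)*(-1/2)) - 46))**2 = (38 + (sqrt(-9 + 1) - 46))**2 = (38 + (sqrt(-8) - 46))**2 = (38 + (2*I*sqrt(2) - 46))**2 = (38 + (-46 + 2*I*sqrt(2)))**2 = (-8 + 2*I*sqrt(2))**2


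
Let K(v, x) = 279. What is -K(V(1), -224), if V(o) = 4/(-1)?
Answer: -279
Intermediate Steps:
V(o) = -4 (V(o) = 4*(-1) = -4)
-K(V(1), -224) = -1*279 = -279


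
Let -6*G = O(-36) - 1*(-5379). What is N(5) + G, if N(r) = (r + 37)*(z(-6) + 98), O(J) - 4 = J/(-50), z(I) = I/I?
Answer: 489107/150 ≈ 3260.7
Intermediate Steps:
z(I) = 1
O(J) = 4 - J/50 (O(J) = 4 + J/(-50) = 4 + J*(-1/50) = 4 - J/50)
G = -134593/150 (G = -((4 - 1/50*(-36)) - 1*(-5379))/6 = -((4 + 18/25) + 5379)/6 = -(118/25 + 5379)/6 = -⅙*134593/25 = -134593/150 ≈ -897.29)
N(r) = 3663 + 99*r (N(r) = (r + 37)*(1 + 98) = (37 + r)*99 = 3663 + 99*r)
N(5) + G = (3663 + 99*5) - 134593/150 = (3663 + 495) - 134593/150 = 4158 - 134593/150 = 489107/150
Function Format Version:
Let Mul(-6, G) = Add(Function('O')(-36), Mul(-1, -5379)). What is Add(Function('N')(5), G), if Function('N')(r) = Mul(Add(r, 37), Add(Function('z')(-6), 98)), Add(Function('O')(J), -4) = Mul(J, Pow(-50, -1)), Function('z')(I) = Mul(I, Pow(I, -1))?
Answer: Rational(489107, 150) ≈ 3260.7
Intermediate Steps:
Function('z')(I) = 1
Function('O')(J) = Add(4, Mul(Rational(-1, 50), J)) (Function('O')(J) = Add(4, Mul(J, Pow(-50, -1))) = Add(4, Mul(J, Rational(-1, 50))) = Add(4, Mul(Rational(-1, 50), J)))
G = Rational(-134593, 150) (G = Mul(Rational(-1, 6), Add(Add(4, Mul(Rational(-1, 50), -36)), Mul(-1, -5379))) = Mul(Rational(-1, 6), Add(Add(4, Rational(18, 25)), 5379)) = Mul(Rational(-1, 6), Add(Rational(118, 25), 5379)) = Mul(Rational(-1, 6), Rational(134593, 25)) = Rational(-134593, 150) ≈ -897.29)
Function('N')(r) = Add(3663, Mul(99, r)) (Function('N')(r) = Mul(Add(r, 37), Add(1, 98)) = Mul(Add(37, r), 99) = Add(3663, Mul(99, r)))
Add(Function('N')(5), G) = Add(Add(3663, Mul(99, 5)), Rational(-134593, 150)) = Add(Add(3663, 495), Rational(-134593, 150)) = Add(4158, Rational(-134593, 150)) = Rational(489107, 150)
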